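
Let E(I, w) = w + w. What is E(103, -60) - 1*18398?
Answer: -18518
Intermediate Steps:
E(I, w) = 2*w
E(103, -60) - 1*18398 = 2*(-60) - 1*18398 = -120 - 18398 = -18518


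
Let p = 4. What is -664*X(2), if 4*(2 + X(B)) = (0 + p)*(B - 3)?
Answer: 1992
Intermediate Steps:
X(B) = -5 + B (X(B) = -2 + ((0 + 4)*(B - 3))/4 = -2 + (4*(-3 + B))/4 = -2 + (-12 + 4*B)/4 = -2 + (-3 + B) = -5 + B)
-664*X(2) = -664*(-5 + 2) = -664*(-3) = 1992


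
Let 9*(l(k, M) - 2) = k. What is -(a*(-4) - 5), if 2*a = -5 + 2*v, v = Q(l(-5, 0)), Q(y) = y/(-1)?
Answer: -97/9 ≈ -10.778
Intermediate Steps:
l(k, M) = 2 + k/9
Q(y) = -y (Q(y) = y*(-1) = -y)
v = -13/9 (v = -(2 + (1/9)*(-5)) = -(2 - 5/9) = -1*13/9 = -13/9 ≈ -1.4444)
a = -71/18 (a = (-5 + 2*(-13/9))/2 = (-5 - 26/9)/2 = (1/2)*(-71/9) = -71/18 ≈ -3.9444)
-(a*(-4) - 5) = -(-71/18*(-4) - 5) = -(142/9 - 5) = -1*97/9 = -97/9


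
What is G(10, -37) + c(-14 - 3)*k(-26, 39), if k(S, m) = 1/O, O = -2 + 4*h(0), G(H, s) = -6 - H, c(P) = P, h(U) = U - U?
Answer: -15/2 ≈ -7.5000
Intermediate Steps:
h(U) = 0
O = -2 (O = -2 + 4*0 = -2 + 0 = -2)
k(S, m) = -½ (k(S, m) = 1/(-2) = -½)
G(10, -37) + c(-14 - 3)*k(-26, 39) = (-6 - 1*10) + (-14 - 3)*(-½) = (-6 - 10) - 17*(-½) = -16 + 17/2 = -15/2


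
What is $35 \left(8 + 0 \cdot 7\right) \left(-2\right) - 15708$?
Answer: $-16268$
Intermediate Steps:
$35 \left(8 + 0 \cdot 7\right) \left(-2\right) - 15708 = 35 \left(8 + 0\right) \left(-2\right) - 15708 = 35 \cdot 8 \left(-2\right) - 15708 = 35 \left(-16\right) - 15708 = -560 - 15708 = -16268$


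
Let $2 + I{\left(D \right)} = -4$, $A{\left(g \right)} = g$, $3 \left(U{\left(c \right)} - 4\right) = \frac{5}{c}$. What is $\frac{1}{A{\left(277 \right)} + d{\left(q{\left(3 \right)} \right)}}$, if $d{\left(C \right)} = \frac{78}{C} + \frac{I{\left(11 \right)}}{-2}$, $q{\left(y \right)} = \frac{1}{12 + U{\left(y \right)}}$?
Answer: $\frac{3}{4714} \approx 0.0006364$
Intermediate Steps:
$U{\left(c \right)} = 4 + \frac{5}{3 c}$ ($U{\left(c \right)} = 4 + \frac{5 \frac{1}{c}}{3} = 4 + \frac{5}{3 c}$)
$I{\left(D \right)} = -6$ ($I{\left(D \right)} = -2 - 4 = -6$)
$q{\left(y \right)} = \frac{1}{16 + \frac{5}{3 y}}$ ($q{\left(y \right)} = \frac{1}{12 + \left(4 + \frac{5}{3 y}\right)} = \frac{1}{16 + \frac{5}{3 y}}$)
$d{\left(C \right)} = 3 + \frac{78}{C}$ ($d{\left(C \right)} = \frac{78}{C} - \frac{6}{-2} = \frac{78}{C} - -3 = \frac{78}{C} + 3 = 3 + \frac{78}{C}$)
$\frac{1}{A{\left(277 \right)} + d{\left(q{\left(3 \right)} \right)}} = \frac{1}{277 + \left(3 + \frac{78}{3 \cdot 3 \frac{1}{5 + 48 \cdot 3}}\right)} = \frac{1}{277 + \left(3 + \frac{78}{3 \cdot 3 \frac{1}{5 + 144}}\right)} = \frac{1}{277 + \left(3 + \frac{78}{3 \cdot 3 \cdot \frac{1}{149}}\right)} = \frac{1}{277 + \left(3 + \frac{78}{\frac{9}{149}}\right)} = \frac{1}{277 + \left(3 + 78 \cdot \frac{149}{9}\right)} = \frac{1}{277 + \left(3 + \frac{3874}{3}\right)} = \frac{1}{277 + \frac{3883}{3}} = \frac{1}{\frac{4714}{3}} = \frac{3}{4714}$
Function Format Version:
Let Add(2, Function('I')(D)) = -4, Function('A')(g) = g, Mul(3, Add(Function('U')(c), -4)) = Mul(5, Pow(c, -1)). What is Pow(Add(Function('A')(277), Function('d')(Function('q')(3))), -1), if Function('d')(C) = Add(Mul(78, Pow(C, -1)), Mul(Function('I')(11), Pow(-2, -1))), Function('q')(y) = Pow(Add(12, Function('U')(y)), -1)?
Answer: Rational(3, 4714) ≈ 0.00063640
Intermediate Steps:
Function('U')(c) = Add(4, Mul(Rational(5, 3), Pow(c, -1))) (Function('U')(c) = Add(4, Mul(Rational(1, 3), Mul(5, Pow(c, -1)))) = Add(4, Mul(Rational(5, 3), Pow(c, -1))))
Function('I')(D) = -6 (Function('I')(D) = Add(-2, -4) = -6)
Function('q')(y) = Pow(Add(16, Mul(Rational(5, 3), Pow(y, -1))), -1) (Function('q')(y) = Pow(Add(12, Add(4, Mul(Rational(5, 3), Pow(y, -1)))), -1) = Pow(Add(16, Mul(Rational(5, 3), Pow(y, -1))), -1))
Function('d')(C) = Add(3, Mul(78, Pow(C, -1))) (Function('d')(C) = Add(Mul(78, Pow(C, -1)), Mul(-6, Pow(-2, -1))) = Add(Mul(78, Pow(C, -1)), Mul(-6, Rational(-1, 2))) = Add(Mul(78, Pow(C, -1)), 3) = Add(3, Mul(78, Pow(C, -1))))
Pow(Add(Function('A')(277), Function('d')(Function('q')(3))), -1) = Pow(Add(277, Add(3, Mul(78, Pow(Mul(3, 3, Pow(Add(5, Mul(48, 3)), -1)), -1)))), -1) = Pow(Add(277, Add(3, Mul(78, Pow(Mul(3, 3, Pow(Add(5, 144), -1)), -1)))), -1) = Pow(Add(277, Add(3, Mul(78, Pow(Mul(3, 3, Pow(149, -1)), -1)))), -1) = Pow(Add(277, Add(3, Mul(78, Pow(Mul(3, 3, Rational(1, 149)), -1)))), -1) = Pow(Add(277, Add(3, Mul(78, Pow(Rational(9, 149), -1)))), -1) = Pow(Add(277, Add(3, Mul(78, Rational(149, 9)))), -1) = Pow(Add(277, Add(3, Rational(3874, 3))), -1) = Pow(Add(277, Rational(3883, 3)), -1) = Pow(Rational(4714, 3), -1) = Rational(3, 4714)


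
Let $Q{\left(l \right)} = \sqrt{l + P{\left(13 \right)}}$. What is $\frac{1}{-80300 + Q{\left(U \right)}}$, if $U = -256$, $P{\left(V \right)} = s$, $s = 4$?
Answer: $- \frac{20075}{1612022563} - \frac{3 i \sqrt{7}}{3224045126} \approx -1.2453 \cdot 10^{-5} - 2.4619 \cdot 10^{-9} i$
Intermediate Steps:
$P{\left(V \right)} = 4$
$Q{\left(l \right)} = \sqrt{4 + l}$ ($Q{\left(l \right)} = \sqrt{l + 4} = \sqrt{4 + l}$)
$\frac{1}{-80300 + Q{\left(U \right)}} = \frac{1}{-80300 + \sqrt{4 - 256}} = \frac{1}{-80300 + \sqrt{-252}} = \frac{1}{-80300 + 6 i \sqrt{7}}$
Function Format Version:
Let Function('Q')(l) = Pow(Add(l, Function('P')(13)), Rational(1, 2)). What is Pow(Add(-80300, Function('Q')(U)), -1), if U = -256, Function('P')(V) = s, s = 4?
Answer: Add(Rational(-20075, 1612022563), Mul(Rational(-3, 3224045126), I, Pow(7, Rational(1, 2)))) ≈ Add(-1.2453e-5, Mul(-2.4619e-9, I))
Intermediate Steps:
Function('P')(V) = 4
Function('Q')(l) = Pow(Add(4, l), Rational(1, 2)) (Function('Q')(l) = Pow(Add(l, 4), Rational(1, 2)) = Pow(Add(4, l), Rational(1, 2)))
Pow(Add(-80300, Function('Q')(U)), -1) = Pow(Add(-80300, Pow(Add(4, -256), Rational(1, 2))), -1) = Pow(Add(-80300, Pow(-252, Rational(1, 2))), -1) = Pow(Add(-80300, Mul(6, I, Pow(7, Rational(1, 2)))), -1)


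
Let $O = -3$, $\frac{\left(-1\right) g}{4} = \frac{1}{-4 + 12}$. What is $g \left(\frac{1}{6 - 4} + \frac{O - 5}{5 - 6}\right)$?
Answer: $- \frac{17}{4} \approx -4.25$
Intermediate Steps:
$g = - \frac{1}{2}$ ($g = - \frac{4}{-4 + 12} = - \frac{4}{8} = \left(-4\right) \frac{1}{8} = - \frac{1}{2} \approx -0.5$)
$g \left(\frac{1}{6 - 4} + \frac{O - 5}{5 - 6}\right) = - \frac{\frac{1}{6 - 4} + \frac{-3 - 5}{5 - 6}}{2} = - \frac{\frac{1}{2} - \frac{8}{-1}}{2} = - \frac{\frac{1}{2} - -8}{2} = - \frac{\frac{1}{2} + 8}{2} = \left(- \frac{1}{2}\right) \frac{17}{2} = - \frac{17}{4}$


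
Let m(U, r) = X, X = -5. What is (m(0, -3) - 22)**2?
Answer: 729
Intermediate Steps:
m(U, r) = -5
(m(0, -3) - 22)**2 = (-5 - 22)**2 = (-27)**2 = 729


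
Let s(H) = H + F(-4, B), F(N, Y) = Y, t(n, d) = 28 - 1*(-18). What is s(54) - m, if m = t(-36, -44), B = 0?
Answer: 8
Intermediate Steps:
t(n, d) = 46 (t(n, d) = 28 + 18 = 46)
s(H) = H (s(H) = H + 0 = H)
m = 46
s(54) - m = 54 - 1*46 = 54 - 46 = 8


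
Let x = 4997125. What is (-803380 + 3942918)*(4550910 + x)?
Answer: 29976418707830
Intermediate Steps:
(-803380 + 3942918)*(4550910 + x) = (-803380 + 3942918)*(4550910 + 4997125) = 3139538*9548035 = 29976418707830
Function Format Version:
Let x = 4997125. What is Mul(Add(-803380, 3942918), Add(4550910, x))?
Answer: 29976418707830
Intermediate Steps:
Mul(Add(-803380, 3942918), Add(4550910, x)) = Mul(Add(-803380, 3942918), Add(4550910, 4997125)) = Mul(3139538, 9548035) = 29976418707830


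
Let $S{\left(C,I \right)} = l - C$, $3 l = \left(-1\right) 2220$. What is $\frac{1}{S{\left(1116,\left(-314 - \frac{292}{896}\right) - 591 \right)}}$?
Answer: $- \frac{1}{1856} \approx -0.00053879$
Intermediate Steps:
$l = -740$ ($l = \frac{\left(-1\right) 2220}{3} = \frac{1}{3} \left(-2220\right) = -740$)
$S{\left(C,I \right)} = -740 - C$
$\frac{1}{S{\left(1116,\left(-314 - \frac{292}{896}\right) - 591 \right)}} = \frac{1}{-740 - 1116} = \frac{1}{-1856} = - \frac{1}{1856}$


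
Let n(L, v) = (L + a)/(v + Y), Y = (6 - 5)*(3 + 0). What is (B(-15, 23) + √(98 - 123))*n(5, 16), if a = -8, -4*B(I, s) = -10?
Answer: -15/38 - 15*I/19 ≈ -0.39474 - 0.78947*I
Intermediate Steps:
B(I, s) = 5/2 (B(I, s) = -¼*(-10) = 5/2)
Y = 3 (Y = 1*3 = 3)
n(L, v) = (-8 + L)/(3 + v) (n(L, v) = (L - 8)/(v + 3) = (-8 + L)/(3 + v))
(B(-15, 23) + √(98 - 123))*n(5, 16) = (5/2 + √(98 - 123))*((-8 + 5)/(3 + 16)) = (5/2 + √(-25))*(-3/19) = (5/2 + 5*I)*((1/19)*(-3)) = (5/2 + 5*I)*(-3/19) = -15/38 - 15*I/19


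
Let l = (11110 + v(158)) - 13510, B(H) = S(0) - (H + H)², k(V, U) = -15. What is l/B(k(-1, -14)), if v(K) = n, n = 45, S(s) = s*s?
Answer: 157/60 ≈ 2.6167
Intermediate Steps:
S(s) = s²
B(H) = -4*H² (B(H) = 0² - (H + H)² = 0 - (2*H)² = 0 - 4*H² = -4*H²)
v(K) = 45
l = -2355 (l = (11110 + 45) - 13510 = 11155 - 13510 = -2355)
l/B(k(-1, -14)) = -2355/((-4*(-15)²)) = -2355/((-4*225)) = -2355/(-900) = -2355*(-1/900) = 157/60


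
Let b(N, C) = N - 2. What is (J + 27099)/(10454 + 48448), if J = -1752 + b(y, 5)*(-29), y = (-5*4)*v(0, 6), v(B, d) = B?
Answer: 25405/58902 ≈ 0.43131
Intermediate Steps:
y = 0 (y = -5*4*0 = -20*0 = 0)
b(N, C) = -2 + N
J = -1694 (J = -1752 + (-2 + 0)*(-29) = -1752 - 2*(-29) = -1752 + 58 = -1694)
(J + 27099)/(10454 + 48448) = (-1694 + 27099)/(10454 + 48448) = 25405/58902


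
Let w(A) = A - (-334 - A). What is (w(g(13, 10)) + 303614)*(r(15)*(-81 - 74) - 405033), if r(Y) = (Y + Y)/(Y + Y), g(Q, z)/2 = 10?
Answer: -123172289744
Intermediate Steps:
g(Q, z) = 20 (g(Q, z) = 2*10 = 20)
w(A) = 334 + 2*A (w(A) = A + (334 + A) = 334 + 2*A)
r(Y) = 1 (r(Y) = (2*Y)/((2*Y)) = (2*Y)*(1/(2*Y)) = 1)
(w(g(13, 10)) + 303614)*(r(15)*(-81 - 74) - 405033) = ((334 + 2*20) + 303614)*(1*(-81 - 74) - 405033) = ((334 + 40) + 303614)*(1*(-155) - 405033) = (374 + 303614)*(-155 - 405033) = 303988*(-405188) = -123172289744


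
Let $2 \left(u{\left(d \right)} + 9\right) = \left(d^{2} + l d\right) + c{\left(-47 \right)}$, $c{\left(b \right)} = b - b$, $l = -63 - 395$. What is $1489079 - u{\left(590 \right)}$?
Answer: $1450148$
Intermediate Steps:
$l = -458$
$c{\left(b \right)} = 0$
$u{\left(d \right)} = -9 + \frac{d^{2}}{2} - 229 d$ ($u{\left(d \right)} = -9 + \frac{\left(d^{2} - 458 d\right) + 0}{2} = -9 + \frac{d^{2} - 458 d}{2} = -9 + \left(\frac{d^{2}}{2} - 229 d\right) = -9 + \frac{d^{2}}{2} - 229 d$)
$1489079 - u{\left(590 \right)} = 1489079 - \left(-9 + \frac{590^{2}}{2} - 135110\right) = 1489079 - \left(-9 + \frac{1}{2} \cdot 348100 - 135110\right) = 1489079 - \left(-9 + 174050 - 135110\right) = 1489079 - 38931 = 1450148$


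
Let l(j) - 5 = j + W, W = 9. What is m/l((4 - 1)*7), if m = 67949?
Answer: 9707/5 ≈ 1941.4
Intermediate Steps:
l(j) = 14 + j (l(j) = 5 + (j + 9) = 5 + (9 + j) = 14 + j)
m/l((4 - 1)*7) = 67949/(14 + (4 - 1)*7) = 67949/(14 + 3*7) = 67949/(14 + 21) = 67949/35 = 67949*(1/35) = 9707/5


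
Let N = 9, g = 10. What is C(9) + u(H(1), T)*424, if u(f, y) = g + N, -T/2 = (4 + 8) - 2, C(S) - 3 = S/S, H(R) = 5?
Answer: 8060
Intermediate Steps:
C(S) = 4 (C(S) = 3 + S/S = 3 + 1 = 4)
T = -20 (T = -2*((4 + 8) - 2) = -2*(12 - 2) = -2*10 = -20)
u(f, y) = 19 (u(f, y) = 10 + 9 = 19)
C(9) + u(H(1), T)*424 = 4 + 19*424 = 4 + 8056 = 8060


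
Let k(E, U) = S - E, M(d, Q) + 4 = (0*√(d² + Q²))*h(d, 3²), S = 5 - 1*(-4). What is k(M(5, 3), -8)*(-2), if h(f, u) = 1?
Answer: -26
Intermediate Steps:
S = 9 (S = 5 + 4 = 9)
M(d, Q) = -4 (M(d, Q) = -4 + (0*√(d² + Q²))*1 = -4 + (0*√(Q² + d²))*1 = -4 + 0*1 = -4 + 0 = -4)
k(E, U) = 9 - E
k(M(5, 3), -8)*(-2) = (9 - 1*(-4))*(-2) = (9 + 4)*(-2) = 13*(-2) = -26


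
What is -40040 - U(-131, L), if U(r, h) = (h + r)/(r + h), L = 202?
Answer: -40041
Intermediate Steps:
U(r, h) = 1 (U(r, h) = (h + r)/(h + r) = 1)
-40040 - U(-131, L) = -40040 - 1*1 = -40040 - 1 = -40041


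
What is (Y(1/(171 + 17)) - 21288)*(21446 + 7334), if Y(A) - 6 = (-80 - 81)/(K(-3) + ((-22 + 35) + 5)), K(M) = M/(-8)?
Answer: -12867710680/21 ≈ -6.1275e+8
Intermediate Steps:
K(M) = -M/8 (K(M) = M*(-⅛) = -M/8)
Y(A) = -58/21 (Y(A) = 6 + (-80 - 81)/(-⅛*(-3) + ((-22 + 35) + 5)) = 6 - 161/(3/8 + (13 + 5)) = 6 - 161/(3/8 + 18) = 6 - 161/147/8 = 6 - 161*8/147 = 6 - 184/21 = -58/21)
(Y(1/(171 + 17)) - 21288)*(21446 + 7334) = (-58/21 - 21288)*(21446 + 7334) = -447106/21*28780 = -12867710680/21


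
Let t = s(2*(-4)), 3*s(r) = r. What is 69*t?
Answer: -184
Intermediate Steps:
s(r) = r/3
t = -8/3 (t = (2*(-4))/3 = (1/3)*(-8) = -8/3 ≈ -2.6667)
69*t = 69*(-8/3) = -184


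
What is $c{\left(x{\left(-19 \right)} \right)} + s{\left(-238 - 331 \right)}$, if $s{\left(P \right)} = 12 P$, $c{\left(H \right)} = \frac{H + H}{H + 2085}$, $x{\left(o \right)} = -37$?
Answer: $- \frac{6991909}{1024} \approx -6828.0$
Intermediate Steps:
$c{\left(H \right)} = \frac{2 H}{2085 + H}$
$c{\left(x{\left(-19 \right)} \right)} + s{\left(-238 - 331 \right)} = 2 \left(-37\right) \frac{1}{2085 - 37} + 12 \left(-238 - 331\right) = 2 \left(-37\right) \frac{1}{2048} + 12 \left(-569\right) = 2 \left(-37\right) \frac{1}{2048} - 6828 = - \frac{37}{1024} - 6828 = - \frac{6991909}{1024}$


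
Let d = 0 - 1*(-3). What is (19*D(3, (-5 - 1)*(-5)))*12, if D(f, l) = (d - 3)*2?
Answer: 0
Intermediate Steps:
d = 3 (d = 0 + 3 = 3)
D(f, l) = 0 (D(f, l) = (3 - 3)*2 = 0*2 = 0)
(19*D(3, (-5 - 1)*(-5)))*12 = (19*0)*12 = 0*12 = 0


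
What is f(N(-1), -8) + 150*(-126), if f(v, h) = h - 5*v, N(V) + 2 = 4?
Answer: -18918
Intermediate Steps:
N(V) = 2 (N(V) = -2 + 4 = 2)
f(N(-1), -8) + 150*(-126) = (-8 - 5*2) + 150*(-126) = (-8 - 10) - 18900 = -18 - 18900 = -18918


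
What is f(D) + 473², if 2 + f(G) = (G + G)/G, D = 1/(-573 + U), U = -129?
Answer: 223729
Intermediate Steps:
D = -1/702 (D = 1/(-573 - 129) = 1/(-702) = -1/702 ≈ -0.0014245)
f(G) = 0 (f(G) = -2 + (G + G)/G = -2 + (2*G)/G = -2 + 2 = 0)
f(D) + 473² = 0 + 473² = 0 + 223729 = 223729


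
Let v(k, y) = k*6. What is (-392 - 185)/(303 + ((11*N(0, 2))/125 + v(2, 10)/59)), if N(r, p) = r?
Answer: -34043/17889 ≈ -1.9030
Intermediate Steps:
v(k, y) = 6*k
(-392 - 185)/(303 + ((11*N(0, 2))/125 + v(2, 10)/59)) = (-392 - 185)/(303 + ((11*0)/125 + (6*2)/59)) = -577/(303 + (0*(1/125) + 12*(1/59))) = -577/(303 + (0 + 12/59)) = -577/(303 + 12/59) = -577/17889/59 = -577*59/17889 = -34043/17889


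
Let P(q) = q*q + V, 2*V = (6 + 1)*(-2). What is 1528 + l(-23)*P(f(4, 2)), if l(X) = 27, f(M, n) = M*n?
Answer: 3067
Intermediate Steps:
V = -7 (V = ((6 + 1)*(-2))/2 = (7*(-2))/2 = (½)*(-14) = -7)
P(q) = -7 + q² (P(q) = q*q - 7 = q² - 7 = -7 + q²)
1528 + l(-23)*P(f(4, 2)) = 1528 + 27*(-7 + (4*2)²) = 1528 + 27*(-7 + 8²) = 1528 + 27*(-7 + 64) = 1528 + 27*57 = 1528 + 1539 = 3067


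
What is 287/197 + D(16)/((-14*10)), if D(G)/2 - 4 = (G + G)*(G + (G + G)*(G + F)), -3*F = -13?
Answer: -6275047/20685 ≈ -303.36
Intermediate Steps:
F = 13/3 (F = -⅓*(-13) = 13/3 ≈ 4.3333)
D(G) = 8 + 4*G*(G + 2*G*(13/3 + G)) (D(G) = 8 + 2*((G + G)*(G + (G + G)*(G + 13/3))) = 8 + 2*((2*G)*(G + (2*G)*(13/3 + G))) = 8 + 2*((2*G)*(G + 2*G*(13/3 + G))) = 8 + 2*(2*G*(G + 2*G*(13/3 + G))) = 8 + 4*G*(G + 2*G*(13/3 + G)))
287/197 + D(16)/((-14*10)) = 287/197 + (8 + 8*16³ + (116/3)*16²)/((-14*10)) = 287*(1/197) + (8 + 8*4096 + (116/3)*256)/(-140) = 287/197 + (8 + 32768 + 29696/3)*(-1/140) = 287/197 + (128024/3)*(-1/140) = 287/197 - 32006/105 = -6275047/20685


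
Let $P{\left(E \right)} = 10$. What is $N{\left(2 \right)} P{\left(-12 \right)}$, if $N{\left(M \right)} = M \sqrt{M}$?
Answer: $20 \sqrt{2} \approx 28.284$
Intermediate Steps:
$N{\left(M \right)} = M^{\frac{3}{2}}$
$N{\left(2 \right)} P{\left(-12 \right)} = 2^{\frac{3}{2}} \cdot 10 = 2 \sqrt{2} \cdot 10 = 20 \sqrt{2}$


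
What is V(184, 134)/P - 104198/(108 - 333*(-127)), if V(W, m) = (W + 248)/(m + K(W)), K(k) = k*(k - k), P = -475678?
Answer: -237203129038/96519585141 ≈ -2.4576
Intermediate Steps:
K(k) = 0 (K(k) = k*0 = 0)
V(W, m) = (248 + W)/m (V(W, m) = (W + 248)/(m + 0) = (248 + W)/m)
V(184, 134)/P - 104198/(108 - 333*(-127)) = ((248 + 184)/134)/(-475678) - 104198/(108 - 333*(-127)) = ((1/134)*432)*(-1/475678) - 104198/(108 + 42291) = (216/67)*(-1/475678) - 104198/42399 = -108/15935213 - 104198*1/42399 = -108/15935213 - 104198/42399 = -237203129038/96519585141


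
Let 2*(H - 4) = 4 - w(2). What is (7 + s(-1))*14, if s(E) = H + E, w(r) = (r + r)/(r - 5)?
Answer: 532/3 ≈ 177.33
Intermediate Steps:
w(r) = 2*r/(-5 + r) (w(r) = (2*r)/(-5 + r) = 2*r/(-5 + r))
H = 20/3 (H = 4 + (4 - 2*2/(-5 + 2))/2 = 4 + (4 - 2*2/(-3))/2 = 4 + (4 - 2*2*(-1)/3)/2 = 4 + (4 - 1*(-4/3))/2 = 4 + (4 + 4/3)/2 = 4 + (1/2)*(16/3) = 4 + 8/3 = 20/3 ≈ 6.6667)
s(E) = 20/3 + E
(7 + s(-1))*14 = (7 + (20/3 - 1))*14 = (7 + 17/3)*14 = (38/3)*14 = 532/3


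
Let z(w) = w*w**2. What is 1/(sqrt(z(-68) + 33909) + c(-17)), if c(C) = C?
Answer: -17/280812 - I*sqrt(280523)/280812 ≈ -6.0539e-5 - 0.0018861*I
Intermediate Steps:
z(w) = w**3
1/(sqrt(z(-68) + 33909) + c(-17)) = 1/(sqrt((-68)**3 + 33909) - 17) = 1/(sqrt(-314432 + 33909) - 17) = 1/(sqrt(-280523) - 17) = 1/(I*sqrt(280523) - 17) = 1/(-17 + I*sqrt(280523))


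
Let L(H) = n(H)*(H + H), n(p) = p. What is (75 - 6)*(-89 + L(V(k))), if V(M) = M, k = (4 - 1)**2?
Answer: 5037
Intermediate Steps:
k = 9 (k = 3**2 = 9)
L(H) = 2*H**2 (L(H) = H*(H + H) = H*(2*H) = 2*H**2)
(75 - 6)*(-89 + L(V(k))) = (75 - 6)*(-89 + 2*9**2) = 69*(-89 + 2*81) = 69*(-89 + 162) = 69*73 = 5037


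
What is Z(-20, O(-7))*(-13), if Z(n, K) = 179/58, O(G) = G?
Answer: -2327/58 ≈ -40.121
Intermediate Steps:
Z(n, K) = 179/58 (Z(n, K) = 179*(1/58) = 179/58)
Z(-20, O(-7))*(-13) = (179/58)*(-13) = -2327/58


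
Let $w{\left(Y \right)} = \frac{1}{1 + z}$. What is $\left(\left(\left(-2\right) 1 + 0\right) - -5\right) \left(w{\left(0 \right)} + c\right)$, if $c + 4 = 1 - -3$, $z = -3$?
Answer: $- \frac{3}{2} \approx -1.5$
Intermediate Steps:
$w{\left(Y \right)} = - \frac{1}{2}$ ($w{\left(Y \right)} = \frac{1}{1 - 3} = \frac{1}{-2} = - \frac{1}{2}$)
$c = 0$ ($c = -4 + \left(1 - -3\right) = -4 + \left(1 + 3\right) = -4 + 4 = 0$)
$\left(\left(\left(-2\right) 1 + 0\right) - -5\right) \left(w{\left(0 \right)} + c\right) = \left(\left(\left(-2\right) 1 + 0\right) - -5\right) \left(- \frac{1}{2} + 0\right) = \left(\left(-2 + 0\right) + 5\right) \left(- \frac{1}{2}\right) = \left(-2 + 5\right) \left(- \frac{1}{2}\right) = 3 \left(- \frac{1}{2}\right) = - \frac{3}{2}$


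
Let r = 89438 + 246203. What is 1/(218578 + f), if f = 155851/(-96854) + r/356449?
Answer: 34523511446/7546057040084103 ≈ 4.5750e-6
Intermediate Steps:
r = 335641
f = -23044759685/34523511446 (f = 155851/(-96854) + 335641/356449 = 155851*(-1/96854) + 335641*(1/356449) = -155851/96854 + 335641/356449 = -23044759685/34523511446 ≈ -0.66751)
1/(218578 + f) = 1/(218578 - 23044759685/34523511446) = 1/(7546057040084103/34523511446) = 34523511446/7546057040084103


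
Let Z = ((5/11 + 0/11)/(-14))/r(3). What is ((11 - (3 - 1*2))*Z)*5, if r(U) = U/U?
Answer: -125/77 ≈ -1.6234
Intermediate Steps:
r(U) = 1
Z = -5/154 (Z = ((5/11 + 0/11)/(-14))/1 = ((5*(1/11) + 0*(1/11))*(-1/14))*1 = ((5/11 + 0)*(-1/14))*1 = ((5/11)*(-1/14))*1 = -5/154*1 = -5/154 ≈ -0.032468)
((11 - (3 - 1*2))*Z)*5 = ((11 - (3 - 1*2))*(-5/154))*5 = ((11 - (3 - 2))*(-5/154))*5 = ((11 - 1*1)*(-5/154))*5 = ((11 - 1)*(-5/154))*5 = (10*(-5/154))*5 = -25/77*5 = -125/77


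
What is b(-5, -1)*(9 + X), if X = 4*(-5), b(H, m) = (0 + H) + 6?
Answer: -11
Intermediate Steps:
b(H, m) = 6 + H (b(H, m) = H + 6 = 6 + H)
X = -20
b(-5, -1)*(9 + X) = (6 - 5)*(9 - 20) = 1*(-11) = -11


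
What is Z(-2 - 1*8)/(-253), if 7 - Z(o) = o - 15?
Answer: -32/253 ≈ -0.12648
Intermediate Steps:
Z(o) = 22 - o (Z(o) = 7 - (o - 15) = 7 - (-15 + o) = 7 + (15 - o) = 22 - o)
Z(-2 - 1*8)/(-253) = (22 - (-2 - 1*8))/(-253) = (22 - (-2 - 8))*(-1/253) = (22 - 1*(-10))*(-1/253) = (22 + 10)*(-1/253) = 32*(-1/253) = -32/253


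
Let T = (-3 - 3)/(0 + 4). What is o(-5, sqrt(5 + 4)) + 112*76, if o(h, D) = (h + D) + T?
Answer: 17017/2 ≈ 8508.5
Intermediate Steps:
T = -3/2 (T = -6/4 = -6*1/4 = -3/2 ≈ -1.5000)
o(h, D) = -3/2 + D + h (o(h, D) = (h + D) - 3/2 = (D + h) - 3/2 = -3/2 + D + h)
o(-5, sqrt(5 + 4)) + 112*76 = (-3/2 + sqrt(5 + 4) - 5) + 112*76 = (-3/2 + sqrt(9) - 5) + 8512 = (-3/2 + 3 - 5) + 8512 = -7/2 + 8512 = 17017/2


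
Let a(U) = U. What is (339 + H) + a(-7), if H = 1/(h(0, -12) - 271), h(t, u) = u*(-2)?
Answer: 82003/247 ≈ 332.00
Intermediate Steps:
h(t, u) = -2*u
H = -1/247 (H = 1/(-2*(-12) - 271) = 1/(24 - 271) = 1/(-247) = -1/247 ≈ -0.0040486)
(339 + H) + a(-7) = (339 - 1/247) - 7 = 83732/247 - 7 = 82003/247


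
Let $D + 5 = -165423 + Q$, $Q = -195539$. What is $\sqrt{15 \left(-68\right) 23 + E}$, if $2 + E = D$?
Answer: $i \sqrt{384429} \approx 620.02 i$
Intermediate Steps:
$D = -360967$ ($D = -5 - 360962 = -360967$)
$E = -360969$ ($E = -2 - 360967 = -360969$)
$\sqrt{15 \left(-68\right) 23 + E} = \sqrt{15 \left(-68\right) 23 - 360969} = \sqrt{\left(-1020\right) 23 - 360969} = \sqrt{-23460 - 360969} = \sqrt{-384429} = i \sqrt{384429}$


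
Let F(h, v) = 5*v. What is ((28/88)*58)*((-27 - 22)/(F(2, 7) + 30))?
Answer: -9947/715 ≈ -13.912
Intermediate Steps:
((28/88)*58)*((-27 - 22)/(F(2, 7) + 30)) = ((28/88)*58)*((-27 - 22)/(5*7 + 30)) = ((28*(1/88))*58)*(-49/(35 + 30)) = ((7/22)*58)*(-49/65) = 203*(-49*1/65)/11 = (203/11)*(-49/65) = -9947/715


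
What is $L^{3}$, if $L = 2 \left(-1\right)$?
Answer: $-8$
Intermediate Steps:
$L = -2$
$L^{3} = \left(-2\right)^{3} = -8$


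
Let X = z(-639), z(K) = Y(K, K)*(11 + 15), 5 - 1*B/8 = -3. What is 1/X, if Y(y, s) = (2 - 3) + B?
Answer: 1/1638 ≈ 0.00061050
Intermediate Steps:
B = 64 (B = 40 - 8*(-3) = 40 + 24 = 64)
Y(y, s) = 63 (Y(y, s) = (2 - 3) + 64 = -1 + 64 = 63)
z(K) = 1638 (z(K) = 63*(11 + 15) = 63*26 = 1638)
X = 1638
1/X = 1/1638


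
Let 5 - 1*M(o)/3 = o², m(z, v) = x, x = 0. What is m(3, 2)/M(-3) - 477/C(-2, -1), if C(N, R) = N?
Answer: 477/2 ≈ 238.50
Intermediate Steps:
m(z, v) = 0
M(o) = 15 - 3*o²
m(3, 2)/M(-3) - 477/C(-2, -1) = 0/(15 - 3*(-3)²) - 477/(-2) = 0/(15 - 3*9) - 477*(-½) = 0/(15 - 27) + 477/2 = 0/(-12) + 477/2 = 0*(-1/12) + 477/2 = 0 + 477/2 = 477/2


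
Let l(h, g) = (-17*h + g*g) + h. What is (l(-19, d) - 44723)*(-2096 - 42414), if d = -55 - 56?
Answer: 1428681980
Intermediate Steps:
d = -111
l(h, g) = g**2 - 16*h (l(h, g) = (-17*h + g**2) + h = (g**2 - 17*h) + h = g**2 - 16*h)
(l(-19, d) - 44723)*(-2096 - 42414) = (((-111)**2 - 16*(-19)) - 44723)*(-2096 - 42414) = ((12321 + 304) - 44723)*(-44510) = (12625 - 44723)*(-44510) = -32098*(-44510) = 1428681980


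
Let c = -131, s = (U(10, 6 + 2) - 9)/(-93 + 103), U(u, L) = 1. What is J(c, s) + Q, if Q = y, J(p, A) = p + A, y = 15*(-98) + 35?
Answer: -7834/5 ≈ -1566.8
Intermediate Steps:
s = -4/5 (s = (1 - 9)/(-93 + 103) = -8/10 = -8*1/10 = -4/5 ≈ -0.80000)
y = -1435 (y = -1470 + 35 = -1435)
J(p, A) = A + p
Q = -1435
J(c, s) + Q = (-4/5 - 131) - 1435 = -659/5 - 1435 = -7834/5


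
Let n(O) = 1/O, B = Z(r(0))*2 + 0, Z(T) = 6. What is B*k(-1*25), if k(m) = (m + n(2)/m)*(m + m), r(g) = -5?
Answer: 15012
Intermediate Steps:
B = 12 (B = 6*2 + 0 = 12 + 0 = 12)
k(m) = 2*m*(m + 1/(2*m)) (k(m) = (m + 1/(2*m))*(m + m) = (m + 1/(2*m))*(2*m) = 2*m*(m + 1/(2*m)))
B*k(-1*25) = 12*(1 + 2*(-1*25)²) = 12*(1 + 2*(-25)²) = 12*(1 + 2*625) = 12*(1 + 1250) = 12*1251 = 15012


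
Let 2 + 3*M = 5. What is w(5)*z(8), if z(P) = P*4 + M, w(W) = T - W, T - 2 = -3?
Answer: -198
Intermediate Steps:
T = -1 (T = 2 - 3 = -1)
w(W) = -1 - W
M = 1 (M = -⅔ + (⅓)*5 = -⅔ + 5/3 = 1)
z(P) = 1 + 4*P (z(P) = P*4 + 1 = 4*P + 1 = 1 + 4*P)
w(5)*z(8) = (-1 - 1*5)*(1 + 4*8) = (-1 - 5)*(1 + 32) = -6*33 = -198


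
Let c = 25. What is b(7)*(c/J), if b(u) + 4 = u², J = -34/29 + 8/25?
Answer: -271875/206 ≈ -1319.8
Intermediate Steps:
J = -618/725 (J = -34*1/29 + 8*(1/25) = -34/29 + 8/25 = -618/725 ≈ -0.85241)
b(u) = -4 + u²
b(7)*(c/J) = (-4 + 7²)*(25/(-618/725)) = (-4 + 49)*(25*(-725/618)) = 45*(-18125/618) = -271875/206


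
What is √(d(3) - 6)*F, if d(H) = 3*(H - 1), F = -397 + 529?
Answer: 0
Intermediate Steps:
F = 132
d(H) = -3 + 3*H (d(H) = 3*(-1 + H) = -3 + 3*H)
√(d(3) - 6)*F = √((-3 + 3*3) - 6)*132 = √((-3 + 9) - 6)*132 = √(6 - 6)*132 = √0*132 = 0*132 = 0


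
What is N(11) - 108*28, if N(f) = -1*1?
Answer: -3025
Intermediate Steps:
N(f) = -1
N(11) - 108*28 = -1 - 108*28 = -1 - 3024 = -3025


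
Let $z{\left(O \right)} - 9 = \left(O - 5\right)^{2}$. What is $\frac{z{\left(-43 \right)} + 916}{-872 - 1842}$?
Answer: $- \frac{3229}{2714} \approx -1.1898$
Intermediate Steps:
$z{\left(O \right)} = 9 + \left(-5 + O\right)^{2}$ ($z{\left(O \right)} = 9 + \left(O - 5\right)^{2} = 9 + \left(-5 + O\right)^{2}$)
$\frac{z{\left(-43 \right)} + 916}{-872 - 1842} = \frac{\left(9 + \left(-5 - 43\right)^{2}\right) + 916}{-872 - 1842} = \frac{\left(9 + \left(-48\right)^{2}\right) + 916}{-2714} = \left(\left(9 + 2304\right) + 916\right) \left(- \frac{1}{2714}\right) = \left(2313 + 916\right) \left(- \frac{1}{2714}\right) = 3229 \left(- \frac{1}{2714}\right) = - \frac{3229}{2714}$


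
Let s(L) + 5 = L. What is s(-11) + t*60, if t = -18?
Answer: -1096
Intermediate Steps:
s(L) = -5 + L
s(-11) + t*60 = (-5 - 11) - 18*60 = -16 - 1080 = -1096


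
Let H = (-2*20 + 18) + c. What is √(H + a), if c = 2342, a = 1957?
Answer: √4277 ≈ 65.399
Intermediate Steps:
H = 2320 (H = (-2*20 + 18) + 2342 = (-40 + 18) + 2342 = -22 + 2342 = 2320)
√(H + a) = √(2320 + 1957) = √4277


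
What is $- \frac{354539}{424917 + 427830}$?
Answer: $- \frac{354539}{852747} \approx -0.41576$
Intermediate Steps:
$- \frac{354539}{424917 + 427830} = - \frac{354539}{852747}$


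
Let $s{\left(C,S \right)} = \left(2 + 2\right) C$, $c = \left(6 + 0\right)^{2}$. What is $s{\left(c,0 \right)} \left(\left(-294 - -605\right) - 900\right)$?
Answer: $-84816$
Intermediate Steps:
$c = 36$ ($c = 6^{2} = 36$)
$s{\left(C,S \right)} = 4 C$
$s{\left(c,0 \right)} \left(\left(-294 - -605\right) - 900\right) = 4 \cdot 36 \left(\left(-294 - -605\right) - 900\right) = 144 \left(\left(-294 + 605\right) - 900\right) = 144 \left(311 - 900\right) = 144 \left(-589\right) = -84816$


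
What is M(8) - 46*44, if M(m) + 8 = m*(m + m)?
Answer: -1904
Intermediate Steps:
M(m) = -8 + 2*m² (M(m) = -8 + m*(m + m) = -8 + m*(2*m) = -8 + 2*m²)
M(8) - 46*44 = (-8 + 2*8²) - 46*44 = (-8 + 2*64) - 2024 = (-8 + 128) - 2024 = 120 - 2024 = -1904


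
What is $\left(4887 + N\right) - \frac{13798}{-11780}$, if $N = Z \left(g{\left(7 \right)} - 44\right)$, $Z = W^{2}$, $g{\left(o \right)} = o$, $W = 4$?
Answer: $\frac{25304449}{5890} \approx 4296.2$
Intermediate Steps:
$Z = 16$ ($Z = 4^{2} = 16$)
$N = -592$ ($N = 16 \left(7 - 44\right) = 16 \left(-37\right) = -592$)
$\left(4887 + N\right) - \frac{13798}{-11780} = \left(4887 - 592\right) - \frac{13798}{-11780} = 4295 - - \frac{6899}{5890} = 4295 + \frac{6899}{5890} = \frac{25304449}{5890}$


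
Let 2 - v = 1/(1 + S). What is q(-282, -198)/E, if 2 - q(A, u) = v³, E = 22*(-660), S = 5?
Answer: 899/3136320 ≈ 0.00028664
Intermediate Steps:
v = 11/6 (v = 2 - 1/(1 + 5) = 2 - 1/6 = 2 - 1*⅙ = 2 - ⅙ = 11/6 ≈ 1.8333)
E = -14520
q(A, u) = -899/216 (q(A, u) = 2 - (11/6)³ = 2 - 1*1331/216 = 2 - 1331/216 = -899/216)
q(-282, -198)/E = -899/216/(-14520) = -899/216*(-1/14520) = 899/3136320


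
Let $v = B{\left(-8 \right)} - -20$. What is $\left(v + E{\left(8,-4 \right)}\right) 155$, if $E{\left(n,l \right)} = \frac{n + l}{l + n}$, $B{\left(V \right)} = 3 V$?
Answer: $-465$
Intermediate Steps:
$v = -4$ ($v = 3 \left(-8\right) - -20 = -24 + 20 = -4$)
$E{\left(n,l \right)} = 1$ ($E{\left(n,l \right)} = \frac{l + n}{l + n} = 1$)
$\left(v + E{\left(8,-4 \right)}\right) 155 = \left(-4 + 1\right) 155 = \left(-3\right) 155 = -465$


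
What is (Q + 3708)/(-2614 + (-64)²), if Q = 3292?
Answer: 3500/741 ≈ 4.7233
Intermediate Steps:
(Q + 3708)/(-2614 + (-64)²) = (3292 + 3708)/(-2614 + (-64)²) = 7000/(-2614 + 4096) = 7000/1482 = 7000*(1/1482) = 3500/741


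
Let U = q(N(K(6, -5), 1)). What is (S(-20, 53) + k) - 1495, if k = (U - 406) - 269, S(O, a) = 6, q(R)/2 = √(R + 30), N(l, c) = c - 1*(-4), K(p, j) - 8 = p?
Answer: -2164 + 2*√35 ≈ -2152.2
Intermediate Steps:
K(p, j) = 8 + p
N(l, c) = 4 + c (N(l, c) = c + 4 = 4 + c)
q(R) = 2*√(30 + R) (q(R) = 2*√(R + 30) = 2*√(30 + R))
U = 2*√35 (U = 2*√(30 + (4 + 1)) = 2*√(30 + 5) = 2*√35 ≈ 11.832)
k = -675 + 2*√35 (k = (2*√35 - 406) - 269 = (-406 + 2*√35) - 269 = -675 + 2*√35 ≈ -663.17)
(S(-20, 53) + k) - 1495 = (6 + (-675 + 2*√35)) - 1495 = (-669 + 2*√35) - 1495 = -2164 + 2*√35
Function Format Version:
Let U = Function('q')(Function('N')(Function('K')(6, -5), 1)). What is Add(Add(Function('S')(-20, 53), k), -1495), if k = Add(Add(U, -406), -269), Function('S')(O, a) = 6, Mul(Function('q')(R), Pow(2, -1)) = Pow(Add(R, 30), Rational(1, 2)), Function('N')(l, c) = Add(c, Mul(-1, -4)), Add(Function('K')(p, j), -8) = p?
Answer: Add(-2164, Mul(2, Pow(35, Rational(1, 2)))) ≈ -2152.2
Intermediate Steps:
Function('K')(p, j) = Add(8, p)
Function('N')(l, c) = Add(4, c) (Function('N')(l, c) = Add(c, 4) = Add(4, c))
Function('q')(R) = Mul(2, Pow(Add(30, R), Rational(1, 2))) (Function('q')(R) = Mul(2, Pow(Add(R, 30), Rational(1, 2))) = Mul(2, Pow(Add(30, R), Rational(1, 2))))
U = Mul(2, Pow(35, Rational(1, 2))) (U = Mul(2, Pow(Add(30, Add(4, 1)), Rational(1, 2))) = Mul(2, Pow(Add(30, 5), Rational(1, 2))) = Mul(2, Pow(35, Rational(1, 2))) ≈ 11.832)
k = Add(-675, Mul(2, Pow(35, Rational(1, 2)))) (k = Add(Add(Mul(2, Pow(35, Rational(1, 2))), -406), -269) = Add(Add(-406, Mul(2, Pow(35, Rational(1, 2)))), -269) = Add(-675, Mul(2, Pow(35, Rational(1, 2)))) ≈ -663.17)
Add(Add(Function('S')(-20, 53), k), -1495) = Add(Add(6, Add(-675, Mul(2, Pow(35, Rational(1, 2))))), -1495) = Add(Add(-669, Mul(2, Pow(35, Rational(1, 2)))), -1495) = Add(-2164, Mul(2, Pow(35, Rational(1, 2))))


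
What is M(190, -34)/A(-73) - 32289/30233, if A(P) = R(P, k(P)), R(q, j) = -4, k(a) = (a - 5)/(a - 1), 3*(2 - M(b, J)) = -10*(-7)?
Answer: 386861/90699 ≈ 4.2653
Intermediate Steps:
M(b, J) = -64/3 (M(b, J) = 2 - (-10)*(-7)/3 = 2 - 1/3*70 = 2 - 70/3 = -64/3)
k(a) = (-5 + a)/(-1 + a)
A(P) = -4
M(190, -34)/A(-73) - 32289/30233 = -64/3/(-4) - 32289/30233 = -64/3*(-1/4) - 32289*1/30233 = 16/3 - 32289/30233 = 386861/90699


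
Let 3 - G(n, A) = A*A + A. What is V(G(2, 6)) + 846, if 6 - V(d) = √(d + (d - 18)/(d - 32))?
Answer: 852 - 2*I*√48138/71 ≈ 852.0 - 6.1804*I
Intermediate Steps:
G(n, A) = 3 - A - A² (G(n, A) = 3 - (A*A + A) = 3 - (A² + A) = 3 - (A + A²) = 3 + (-A - A²) = 3 - A - A²)
V(d) = 6 - √(d + (-18 + d)/(-32 + d)) (V(d) = 6 - √(d + (d - 18)/(d - 32)) = 6 - √(d + (-18 + d)/(-32 + d)))
V(G(2, 6)) + 846 = (6 - √((-18 + (3 - 1*6 - 1*6²) + (3 - 1*6 - 1*6²)*(-32 + (3 - 1*6 - 1*6²)))/(-32 + (3 - 1*6 - 1*6²)))) + 846 = (6 - √((-18 + (3 - 6 - 1*36) + (3 - 6 - 1*36)*(-32 + (3 - 6 - 1*36)))/(-32 + (3 - 6 - 1*36)))) + 846 = (6 - √((-18 + (3 - 6 - 36) + (3 - 6 - 36)*(-32 + (3 - 6 - 36)))/(-32 + (3 - 6 - 36)))) + 846 = (6 - √((-18 - 39 - 39*(-32 - 39))/(-32 - 39))) + 846 = (6 - √((-18 - 39 - 39*(-71))/(-71))) + 846 = (6 - √(-(-18 - 39 + 2769)/71)) + 846 = (6 - √(-1/71*2712)) + 846 = (6 - √(-2712/71)) + 846 = (6 - 2*I*√48138/71) + 846 = 852 - 2*I*√48138/71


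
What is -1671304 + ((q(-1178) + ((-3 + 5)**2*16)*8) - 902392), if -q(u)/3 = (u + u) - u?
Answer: -2569650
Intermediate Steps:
q(u) = -3*u (q(u) = -3*((u + u) - u) = -3*(2*u - u) = -3*u)
-1671304 + ((q(-1178) + ((-3 + 5)**2*16)*8) - 902392) = -1671304 + ((-3*(-1178) + ((-3 + 5)**2*16)*8) - 902392) = -1671304 + ((3534 + (2**2*16)*8) - 902392) = -1671304 + ((3534 + (4*16)*8) - 902392) = -1671304 + ((3534 + 64*8) - 902392) = -1671304 + ((3534 + 512) - 902392) = -1671304 + (4046 - 902392) = -1671304 - 898346 = -2569650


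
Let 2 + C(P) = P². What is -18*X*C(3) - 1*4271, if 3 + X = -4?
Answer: -3389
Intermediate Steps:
X = -7 (X = -3 - 4 = -7)
C(P) = -2 + P²
-18*X*C(3) - 1*4271 = -(-126)*(-2 + 3²) - 1*4271 = -(-126)*(-2 + 9) - 4271 = -(-126)*7 - 4271 = -18*(-49) - 4271 = 882 - 4271 = -3389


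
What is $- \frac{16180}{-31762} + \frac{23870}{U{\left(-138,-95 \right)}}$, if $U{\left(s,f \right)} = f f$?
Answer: $\frac{90418344}{28665205} \approx 3.1543$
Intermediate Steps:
$U{\left(s,f \right)} = f^{2}$
$- \frac{16180}{-31762} + \frac{23870}{U{\left(-138,-95 \right)}} = - \frac{16180}{-31762} + \frac{23870}{\left(-95\right)^{2}} = \left(-16180\right) \left(- \frac{1}{31762}\right) + \frac{23870}{9025} = \frac{8090}{15881} + 23870 \cdot \frac{1}{9025} = \frac{8090}{15881} + \frac{4774}{1805} = \frac{90418344}{28665205}$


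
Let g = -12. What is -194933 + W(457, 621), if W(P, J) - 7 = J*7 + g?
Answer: -190591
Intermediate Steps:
W(P, J) = -5 + 7*J (W(P, J) = 7 + (J*7 - 12) = 7 + (7*J - 12) = 7 + (-12 + 7*J) = -5 + 7*J)
-194933 + W(457, 621) = -194933 + (-5 + 7*621) = -194933 + (-5 + 4347) = -194933 + 4342 = -190591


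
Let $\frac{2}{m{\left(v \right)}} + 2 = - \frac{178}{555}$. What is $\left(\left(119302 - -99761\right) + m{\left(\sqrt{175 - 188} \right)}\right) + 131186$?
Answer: $\frac{225559801}{644} \approx 3.5025 \cdot 10^{5}$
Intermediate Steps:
$m{\left(v \right)} = - \frac{555}{644}$ ($m{\left(v \right)} = \frac{2}{-2 - \frac{178}{555}} = \frac{2}{- \frac{1288}{555}} = 2 \left(- \frac{555}{1288}\right) = - \frac{555}{644}$)
$\left(\left(119302 - -99761\right) + m{\left(\sqrt{175 - 188} \right)}\right) + 131186 = \left(\left(119302 - -99761\right) - \frac{555}{644}\right) + 131186 = \left(\left(119302 + 99761\right) - \frac{555}{644}\right) + 131186 = \left(219063 - \frac{555}{644}\right) + 131186 = \frac{141076017}{644} + 131186 = \frac{225559801}{644}$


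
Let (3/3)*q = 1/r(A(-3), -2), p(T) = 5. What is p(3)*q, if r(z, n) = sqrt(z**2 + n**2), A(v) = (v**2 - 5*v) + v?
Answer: sqrt(445)/89 ≈ 0.23702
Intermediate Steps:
A(v) = v**2 - 4*v
r(z, n) = sqrt(n**2 + z**2)
q = sqrt(445)/445 (q = 1/(sqrt((-2)**2 + (-3*(-4 - 3))**2)) = 1/(sqrt(4 + (-3*(-7))**2)) = 1/(sqrt(4 + 21**2)) = 1/(sqrt(4 + 441)) = 1/(sqrt(445)) = sqrt(445)/445 ≈ 0.047405)
p(3)*q = 5*(sqrt(445)/445) = sqrt(445)/89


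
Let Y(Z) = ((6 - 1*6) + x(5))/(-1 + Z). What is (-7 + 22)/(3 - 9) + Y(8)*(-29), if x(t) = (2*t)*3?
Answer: -1775/14 ≈ -126.79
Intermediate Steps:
x(t) = 6*t
Y(Z) = 30/(-1 + Z) (Y(Z) = ((6 - 1*6) + 6*5)/(-1 + Z) = ((6 - 6) + 30)/(-1 + Z) = (0 + 30)/(-1 + Z) = 30/(-1 + Z))
(-7 + 22)/(3 - 9) + Y(8)*(-29) = (-7 + 22)/(3 - 9) + (30/(-1 + 8))*(-29) = 15/(-6) + (30/7)*(-29) = 15*(-1/6) + (30*(1/7))*(-29) = -5/2 + (30/7)*(-29) = -5/2 - 870/7 = -1775/14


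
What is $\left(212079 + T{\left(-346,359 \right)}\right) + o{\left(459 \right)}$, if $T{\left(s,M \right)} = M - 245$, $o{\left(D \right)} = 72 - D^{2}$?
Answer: $1584$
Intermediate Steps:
$T{\left(s,M \right)} = -245 + M$
$\left(212079 + T{\left(-346,359 \right)}\right) + o{\left(459 \right)} = \left(212079 + \left(-245 + 359\right)\right) + \left(72 - 459^{2}\right) = \left(212079 + 114\right) + \left(72 - 210681\right) = 212193 + \left(72 - 210681\right) = 212193 - 210609 = 1584$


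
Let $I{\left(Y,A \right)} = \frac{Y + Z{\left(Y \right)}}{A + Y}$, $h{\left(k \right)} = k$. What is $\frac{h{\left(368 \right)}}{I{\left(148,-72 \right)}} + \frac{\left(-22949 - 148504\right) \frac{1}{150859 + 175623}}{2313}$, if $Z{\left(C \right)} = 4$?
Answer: $\frac{46315985297}{251717622} \approx 184.0$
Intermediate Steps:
$I{\left(Y,A \right)} = \frac{4 + Y}{A + Y}$ ($I{\left(Y,A \right)} = \frac{Y + 4}{A + Y} = \frac{4 + Y}{A + Y}$)
$\frac{h{\left(368 \right)}}{I{\left(148,-72 \right)}} + \frac{\left(-22949 - 148504\right) \frac{1}{150859 + 175623}}{2313} = \frac{368}{\frac{1}{-72 + 148} \left(4 + 148\right)} + \frac{\left(-22949 - 148504\right) \frac{1}{150859 + 175623}}{2313} = \frac{368}{\frac{1}{76} \cdot 152} + - \frac{171453}{326482} \cdot \frac{1}{2313} = \frac{368}{\frac{1}{76} \cdot 152} + \left(-171453\right) \frac{1}{326482} \cdot \frac{1}{2313} = \frac{368}{2} - \frac{57151}{251717622} = 368 \cdot \frac{1}{2} - \frac{57151}{251717622} = 184 - \frac{57151}{251717622} = \frac{46315985297}{251717622}$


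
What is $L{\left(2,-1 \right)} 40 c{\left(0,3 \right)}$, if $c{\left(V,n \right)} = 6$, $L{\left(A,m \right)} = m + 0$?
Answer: $-240$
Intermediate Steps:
$L{\left(A,m \right)} = m$
$L{\left(2,-1 \right)} 40 c{\left(0,3 \right)} = \left(-1\right) 40 \cdot 6 = \left(-40\right) 6 = -240$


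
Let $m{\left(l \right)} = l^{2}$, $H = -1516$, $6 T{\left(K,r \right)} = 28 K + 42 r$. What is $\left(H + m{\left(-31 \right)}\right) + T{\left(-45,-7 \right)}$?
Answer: $-814$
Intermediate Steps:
$T{\left(K,r \right)} = 7 r + \frac{14 K}{3}$ ($T{\left(K,r \right)} = \frac{28 K + 42 r}{6} = 7 r + \frac{14 K}{3}$)
$\left(H + m{\left(-31 \right)}\right) + T{\left(-45,-7 \right)} = \left(-1516 + \left(-31\right)^{2}\right) + \left(7 \left(-7\right) + \frac{14}{3} \left(-45\right)\right) = \left(-1516 + 961\right) - 259 = -555 - 259 = -814$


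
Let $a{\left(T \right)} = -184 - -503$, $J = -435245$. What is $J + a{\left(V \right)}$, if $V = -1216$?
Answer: $-434926$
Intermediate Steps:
$a{\left(T \right)} = 319$ ($a{\left(T \right)} = -184 + 503 = 319$)
$J + a{\left(V \right)} = -435245 + 319 = -434926$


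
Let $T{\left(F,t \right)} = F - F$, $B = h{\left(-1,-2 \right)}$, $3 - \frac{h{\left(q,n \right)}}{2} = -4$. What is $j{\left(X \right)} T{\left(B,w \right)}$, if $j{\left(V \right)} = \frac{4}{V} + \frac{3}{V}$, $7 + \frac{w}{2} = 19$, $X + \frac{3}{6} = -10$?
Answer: $0$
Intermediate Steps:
$h{\left(q,n \right)} = 14$ ($h{\left(q,n \right)} = 6 - -8 = 6 + 8 = 14$)
$B = 14$
$X = - \frac{21}{2}$ ($X = - \frac{1}{2} - 10 = - \frac{21}{2} \approx -10.5$)
$w = 24$ ($w = -14 + 2 \cdot 19 = -14 + 38 = 24$)
$T{\left(F,t \right)} = 0$
$j{\left(V \right)} = \frac{7}{V}$
$j{\left(X \right)} T{\left(B,w \right)} = \frac{7}{- \frac{21}{2}} \cdot 0 = 7 \left(- \frac{2}{21}\right) 0 = \left(- \frac{2}{3}\right) 0 = 0$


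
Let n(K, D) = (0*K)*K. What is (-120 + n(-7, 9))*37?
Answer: -4440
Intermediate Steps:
n(K, D) = 0 (n(K, D) = 0*K = 0)
(-120 + n(-7, 9))*37 = (-120 + 0)*37 = -120*37 = -4440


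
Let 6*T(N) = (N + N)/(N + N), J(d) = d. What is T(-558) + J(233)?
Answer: 1399/6 ≈ 233.17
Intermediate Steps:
T(N) = 1/6 (T(N) = ((N + N)/(N + N))/6 = ((2*N)/((2*N)))/6 = ((2*N)*(1/(2*N)))/6 = (1/6)*1 = 1/6)
T(-558) + J(233) = 1/6 + 233 = 1399/6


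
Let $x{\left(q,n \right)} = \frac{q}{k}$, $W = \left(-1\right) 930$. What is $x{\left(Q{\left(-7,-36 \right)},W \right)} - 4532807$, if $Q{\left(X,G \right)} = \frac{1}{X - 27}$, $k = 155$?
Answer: $- \frac{23887892891}{5270} \approx -4.5328 \cdot 10^{6}$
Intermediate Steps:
$Q{\left(X,G \right)} = \frac{1}{-27 + X}$
$W = -930$
$x{\left(q,n \right)} = \frac{q}{155}$
$x{\left(Q{\left(-7,-36 \right)},W \right)} - 4532807 = \frac{1}{155 \left(-27 - 7\right)} - 4532807 = \frac{1}{155 \left(-34\right)} - 4532807 = \frac{1}{155} \left(- \frac{1}{34}\right) - 4532807 = - \frac{1}{5270} - 4532807 = - \frac{23887892891}{5270}$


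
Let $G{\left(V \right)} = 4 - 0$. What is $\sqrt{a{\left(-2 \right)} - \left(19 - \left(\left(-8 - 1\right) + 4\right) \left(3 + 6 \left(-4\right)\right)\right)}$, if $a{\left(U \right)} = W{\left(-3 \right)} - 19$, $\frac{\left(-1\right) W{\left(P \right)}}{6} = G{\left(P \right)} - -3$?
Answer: $5$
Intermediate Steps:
$G{\left(V \right)} = 4$ ($G{\left(V \right)} = 4 + 0 = 4$)
$W{\left(P \right)} = -42$ ($W{\left(P \right)} = - 6 \left(4 - -3\right) = - 6 \left(4 + 3\right) = \left(-6\right) 7 = -42$)
$a{\left(U \right)} = -61$ ($a{\left(U \right)} = -42 - 19 = -61$)
$\sqrt{a{\left(-2 \right)} - \left(19 - \left(\left(-8 - 1\right) + 4\right) \left(3 + 6 \left(-4\right)\right)\right)} = \sqrt{-61 - \left(19 - \left(\left(-8 - 1\right) + 4\right) \left(3 + 6 \left(-4\right)\right)\right)} = \sqrt{-61 - \left(19 - \left(-9 + 4\right) \left(3 - 24\right)\right)} = \sqrt{-61 - -86} = \sqrt{-61 + \left(105 - 19\right)} = \sqrt{-61 + 86} = \sqrt{25} = 5$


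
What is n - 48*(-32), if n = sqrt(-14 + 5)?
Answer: 1536 + 3*I ≈ 1536.0 + 3.0*I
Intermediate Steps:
n = 3*I (n = sqrt(-9) = 3*I ≈ 3.0*I)
n - 48*(-32) = 3*I - 48*(-32) = 3*I + 1536 = 1536 + 3*I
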